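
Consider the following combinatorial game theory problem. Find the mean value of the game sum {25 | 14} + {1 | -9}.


G1 = {25 | 14}, G2 = {1 | -9}
Each is a switch {a | b} with numbers a > b; its mean value is (a + b)/2, and mean value is additive over game sums: m(G1 + G2) = m(G1) + m(G2).
Mean of G1 = (25 + (14))/2 = 39/2 = 39/2
Mean of G2 = (1 + (-9))/2 = -8/2 = -4
Mean of G1 + G2 = 39/2 + -4 = 31/2

31/2


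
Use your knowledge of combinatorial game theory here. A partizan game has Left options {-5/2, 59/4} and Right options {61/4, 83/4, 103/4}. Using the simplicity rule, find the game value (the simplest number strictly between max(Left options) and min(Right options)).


Left options: {-5/2, 59/4}, max = 59/4
Right options: {61/4, 83/4, 103/4}, min = 61/4
All options are numbers and max(Left) < min(Right), so by the simplicity theorem the value is the simplest (earliest-born) number strictly between 59/4 and 61/4.
The only integer strictly between 59/4 and 61/4 is 15.
No non-integer in the interval can be simpler: if x is a non-integer in the interval, then floor(x) or ceil(x) also lies in the interval (the interval contains an integer), and both are proper prefixes of x's sign expansion, i.e. born earlier. So the game value is 15.
Game value = 15

15


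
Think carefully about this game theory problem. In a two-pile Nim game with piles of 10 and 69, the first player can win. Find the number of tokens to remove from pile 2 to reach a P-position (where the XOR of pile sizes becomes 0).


Piles: 10 and 69
Current XOR: 10 XOR 69 = 79 (non-zero, so this is an N-position).
To make the XOR zero, we need to find a move that balances the piles.
For pile 2 (size 69): target = 69 XOR 79 = 10
We reduce pile 2 from 69 to 10.
Tokens removed: 69 - 10 = 59
Verification: 10 XOR 10 = 0

59


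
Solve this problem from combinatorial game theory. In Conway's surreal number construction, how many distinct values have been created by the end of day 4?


Day 0: {|} = 0 is born. Count = 1.
Day n: the number of surreal numbers born by day n is 2^(n+1) - 1.
By day 0: 2^1 - 1 = 1
By day 1: 2^2 - 1 = 3
By day 2: 2^3 - 1 = 7
By day 3: 2^4 - 1 = 15
By day 4: 2^5 - 1 = 31
By day 4: 31 surreal numbers.

31


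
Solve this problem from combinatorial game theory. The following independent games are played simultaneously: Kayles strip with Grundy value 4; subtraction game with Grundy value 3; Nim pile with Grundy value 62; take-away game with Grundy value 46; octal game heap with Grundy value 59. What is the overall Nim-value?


By the Sprague-Grundy theorem, the Grundy value of a sum of games is the XOR of individual Grundy values.
Kayles strip: Grundy value = 4. Running XOR: 0 XOR 4 = 4
subtraction game: Grundy value = 3. Running XOR: 4 XOR 3 = 7
Nim pile: Grundy value = 62. Running XOR: 7 XOR 62 = 57
take-away game: Grundy value = 46. Running XOR: 57 XOR 46 = 23
octal game heap: Grundy value = 59. Running XOR: 23 XOR 59 = 44
The combined Grundy value is 44.

44


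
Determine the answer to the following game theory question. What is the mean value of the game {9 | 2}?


Game = {9 | 2}, a switch {a | b} with numbers a > b.
Its thermograph has left wall a - t and right wall b + t, which meet at t = (a - b)/2, where both equal (a + b)/2. So the mast (mean value) is at (a + b)/2.
Mean = (9 + (2))/2 = 11/2 = 11/2

11/2


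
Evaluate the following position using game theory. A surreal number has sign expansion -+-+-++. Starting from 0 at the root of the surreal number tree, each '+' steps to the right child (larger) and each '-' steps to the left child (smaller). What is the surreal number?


Sign expansion: -+-+-++
Rule: track bounds (lo, hi), initially (-inf, +inf). On '+', the current value becomes lo and we move to the simplest number in (value, hi): value + 1 if hi = +inf, otherwise the midpoint (value + hi)/2. On '-', the current value becomes hi and we move to value - 1 if lo = -inf, otherwise the midpoint (lo + value)/2.
Start at 0.
Step 1: sign = -, move left. Bounds: (-inf, 0). Value = -1
Step 2: sign = +, move right. Bounds: (-1, 0). Value = -1/2
Step 3: sign = -, move left. Bounds: (-1, -1/2). Value = -3/4
Step 4: sign = +, move right. Bounds: (-3/4, -1/2). Value = -5/8
Step 5: sign = -, move left. Bounds: (-3/4, -5/8). Value = -11/16
Step 6: sign = +, move right. Bounds: (-11/16, -5/8). Value = -21/32
Step 7: sign = +, move right. Bounds: (-21/32, -5/8). Value = -41/64
The surreal number with sign expansion -+-+-++ is -41/64.

-41/64


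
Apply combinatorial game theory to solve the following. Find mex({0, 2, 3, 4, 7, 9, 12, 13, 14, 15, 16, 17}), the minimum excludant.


Set = {0, 2, 3, 4, 7, 9, 12, 13, 14, 15, 16, 17}
0 is in the set.
1 is NOT in the set. This is the mex.
mex = 1

1


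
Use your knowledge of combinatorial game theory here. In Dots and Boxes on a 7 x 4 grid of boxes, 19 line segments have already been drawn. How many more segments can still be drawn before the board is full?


Grid: 7 x 4 boxes, i.e. 8 rows and 5 columns of dots.
Horizontal edges: (rows + 1) * cols = 8 * 4 = 32
Vertical edges: rows * (cols + 1) = 7 * 5 = 35
Total edges: 32 + 35 = 67
Edges drawn: 19
Remaining: 67 - 19 = 48

48


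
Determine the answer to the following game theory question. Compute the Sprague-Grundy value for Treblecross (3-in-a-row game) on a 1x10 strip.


Treblecross: place X on empty cells; 3-in-a-row wins.
Playing within two cells of an existing X lets the opponent win at once, so sensible play treats the cells i-2..i+2 around each X as dead. The player left with no safe cell loses, so this is a normal-play take-away game on strips of safe cells.
Placing X at cell i (0-indexed) of a strip of k safe cells leaves independent strips of sizes max(0, i-2) and max(0, k-i-3). Hence G(k) = mex{ G(max(0,i-2)) XOR G(max(0,k-i-3)) : 0 <= i < k }, with G(0) = 0.
G(1): splits (0,0):0^0=0 -> mex({0}) = 1
G(2): splits (0,0):0^0=0 -> mex({0}) = 1
G(3): splits (0,0):0^0=0 -> mex({0}) = 1
G(4): splits (0,1):0^1=1 (0,0):0^0=0 -> mex({0, 1}) = 2
G(5): splits (0,2):0^1=1 (0,1):0^1=1 (0,0):0^0=0 -> mex({0, 1}) = 2
G(6) = mex({1}) = 0
G(7) = mex({0, 1, 2}) = 3
G(8) = mex({0, 1, 2}) = 3
G(9) = mex({0, 2}) = 1
G(10) = mex({0, 2, 3}) = 1
Therefore G(10) = 1.

1


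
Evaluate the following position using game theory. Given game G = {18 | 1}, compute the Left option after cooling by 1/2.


Original game: {18 | 1} (a switch {a | b} with a > b).
Cooling by t (for t below the temperature (a - b)/2 = 17/2) taxes each move by t: {a | b} cooled by t is {a - t | b + t}.
Cooling amount: t = 1/2
Cooled Left option: 18 - 1/2 = 35/2
Cooled Right option: 1 + 1/2 = 3/2
Cooled game: {35/2 | 3/2}
Left option = 35/2

35/2


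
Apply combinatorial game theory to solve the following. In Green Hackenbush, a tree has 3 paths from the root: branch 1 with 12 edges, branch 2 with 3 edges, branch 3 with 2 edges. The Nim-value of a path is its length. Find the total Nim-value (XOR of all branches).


The tree has 3 branches from the ground vertex.
In Green Hackenbush, the Nim-value of a simple path of length k is k.
Branch 1: length 12, Nim-value = 12
Branch 2: length 3, Nim-value = 3
Branch 3: length 2, Nim-value = 2
Total Nim-value = XOR of all branch values:
0 XOR 12 = 12
12 XOR 3 = 15
15 XOR 2 = 13
Nim-value of the tree = 13

13


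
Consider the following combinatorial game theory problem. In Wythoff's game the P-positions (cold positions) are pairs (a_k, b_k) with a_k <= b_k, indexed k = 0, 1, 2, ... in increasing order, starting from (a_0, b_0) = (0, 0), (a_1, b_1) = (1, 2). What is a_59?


By Wythoff's theorem, a_k = floor(k * phi) and b_k = floor(k * phi^2) = a_k + k, where phi = (1 + sqrt(5))/2 is the golden ratio.
phi = (1 + sqrt(5))/2 = 1.618034
k = 59
k * phi = 59 * 1.618034 = 95.464005
a_59 = floor(k * phi) = 95

95


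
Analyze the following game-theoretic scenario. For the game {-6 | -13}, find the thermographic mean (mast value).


Game = {-6 | -13}, a switch {a | b} with numbers a > b.
Its thermograph has left wall a - t and right wall b + t, which meet at t = (a - b)/2, where both equal (a + b)/2. So the mast (mean value) is at (a + b)/2.
Mean = (-6 + (-13))/2 = -19/2 = -19/2

-19/2


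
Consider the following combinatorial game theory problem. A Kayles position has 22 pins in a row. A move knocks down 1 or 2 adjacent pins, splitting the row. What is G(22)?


Kayles: a move removes 1 or 2 adjacent pins from a contiguous row.
Removing pins from a row of k leaves two independent rows (a, b) with a + b = k - 1 (one pin) or a + b = k - 2 (two pins); an end removal gives a = 0.
By Sprague-Grundy, G(k) = mex{ G(a) XOR G(b) } over all these splits. G(0) = 0.
G(1): splits (0,0):0^0=0 -> mex({0}) = 1
G(2): splits (0,1):0^1=1 (0,0):0^0=0 -> mex({0, 1}) = 2
G(3): splits (0,2):0^2=2 (1,1):1^1=0 (0,1):0^1=1 -> mex({0, 1, 2}) = 3
G(4): splits (0,3):0^3=3 (1,2):1^2=3 (0,2):0^2=2 (1,1):1^1=0 -> mex({0, 2, 3}) = 1
G(5): splits (0,4):0^1=1 (1,3):1^3=2 (2,2):2^2=0 (0,3):0^3=3 (1,2):1^2=3 -> mex({0, 1, 2, 3}) = 4
G(6) = mex({0, 1, 2, 4}) = 3
G(7) = mex({0, 1, 3, 4, 5}) = 2
G(8) = mex({0, 2, 3, 5, 6}) = 1
G(9) = mex({0, 1, 2, 3, 6, 7}) = 4
G(10) = mex({0, 1, 3, 4, 5, 7}) = 2
G(11) = mex({0, 1, 2, 3, 4, 5}) = 6
G(12) = mex({0, 1, 2, 3, 5, 6, 7}) = 4
G(13) = mex({0, 2, 3, 4, 6, 7}) = 1
G(14) = mex({0, 1, 4, 5, 6, 7}) = 2
G(15) = mex({0, 1, 2, 3, 4, 5, 6}) = 7
G(16) = mex({0, 2, 3, 5, 6, 7}) = 1
G(17) = mex({0, 1, 2, 3, 5, 6, 7}) = 4
G(18) = mex({0, 1, 2, 4, 5, 6}) = 3
G(19) = mex({0, 1, 3, 4, 5, 7}) = 2
G(20) = mex({0, 2, 3, 4, 5, 6, 7}) = 1
G(21) = mex({0, 1, 2, 3, 5, 6, 7}) = 4
G(22) = mex({0, 1, 2, 3, 4, 5, 7}) = 6
Therefore G(22) = 6.

6


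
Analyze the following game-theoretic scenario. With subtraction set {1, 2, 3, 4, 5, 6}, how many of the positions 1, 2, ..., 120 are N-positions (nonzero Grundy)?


Subtraction set S = {1, 2, 3, 4, 5, 6}, so G(n) = n mod 7.
G(n) = 0 when n is a multiple of 7.
Multiples of 7 in [1, 120]: 17
N-positions (nonzero Grundy) = 120 - 17 = 103

103


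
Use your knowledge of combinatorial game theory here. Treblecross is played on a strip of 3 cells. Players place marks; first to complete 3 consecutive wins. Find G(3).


Treblecross: place X on empty cells; 3-in-a-row wins.
Playing within two cells of an existing X lets the opponent win at once, so sensible play treats the cells i-2..i+2 around each X as dead. The player left with no safe cell loses, so this is a normal-play take-away game on strips of safe cells.
Placing X at cell i (0-indexed) of a strip of k safe cells leaves independent strips of sizes max(0, i-2) and max(0, k-i-3). Hence G(k) = mex{ G(max(0,i-2)) XOR G(max(0,k-i-3)) : 0 <= i < k }, with G(0) = 0.
G(1): splits (0,0):0^0=0 -> mex({0}) = 1
G(2): splits (0,0):0^0=0 -> mex({0}) = 1
G(3): splits (0,0):0^0=0 -> mex({0}) = 1
Therefore G(3) = 1.

1


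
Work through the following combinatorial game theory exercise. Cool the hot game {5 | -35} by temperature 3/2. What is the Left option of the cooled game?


Original game: {5 | -35} (a switch {a | b} with a > b).
Cooling by t (for t below the temperature (a - b)/2 = 20) taxes each move by t: {a | b} cooled by t is {a - t | b + t}.
Cooling amount: t = 3/2
Cooled Left option: 5 - 3/2 = 7/2
Cooled Right option: -35 + 3/2 = -67/2
Cooled game: {7/2 | -67/2}
Left option = 7/2

7/2


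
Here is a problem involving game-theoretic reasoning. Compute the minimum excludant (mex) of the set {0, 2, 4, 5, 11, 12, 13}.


Set = {0, 2, 4, 5, 11, 12, 13}
0 is in the set.
1 is NOT in the set. This is the mex.
mex = 1

1


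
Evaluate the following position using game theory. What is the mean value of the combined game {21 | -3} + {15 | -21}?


G1 = {21 | -3}, G2 = {15 | -21}
Each is a switch {a | b} with numbers a > b; its mean value is (a + b)/2, and mean value is additive over game sums: m(G1 + G2) = m(G1) + m(G2).
Mean of G1 = (21 + (-3))/2 = 18/2 = 9
Mean of G2 = (15 + (-21))/2 = -6/2 = -3
Mean of G1 + G2 = 9 + -3 = 6

6


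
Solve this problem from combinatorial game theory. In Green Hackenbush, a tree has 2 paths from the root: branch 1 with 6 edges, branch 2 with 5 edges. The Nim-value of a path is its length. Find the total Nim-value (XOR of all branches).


The tree has 2 branches from the ground vertex.
In Green Hackenbush, the Nim-value of a simple path of length k is k.
Branch 1: length 6, Nim-value = 6
Branch 2: length 5, Nim-value = 5
Total Nim-value = XOR of all branch values:
0 XOR 6 = 6
6 XOR 5 = 3
Nim-value of the tree = 3

3


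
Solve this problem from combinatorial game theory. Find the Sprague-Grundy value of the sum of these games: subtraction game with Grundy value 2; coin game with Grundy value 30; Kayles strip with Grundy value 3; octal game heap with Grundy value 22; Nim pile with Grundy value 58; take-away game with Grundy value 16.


By the Sprague-Grundy theorem, the Grundy value of a sum of games is the XOR of individual Grundy values.
subtraction game: Grundy value = 2. Running XOR: 0 XOR 2 = 2
coin game: Grundy value = 30. Running XOR: 2 XOR 30 = 28
Kayles strip: Grundy value = 3. Running XOR: 28 XOR 3 = 31
octal game heap: Grundy value = 22. Running XOR: 31 XOR 22 = 9
Nim pile: Grundy value = 58. Running XOR: 9 XOR 58 = 51
take-away game: Grundy value = 16. Running XOR: 51 XOR 16 = 35
The combined Grundy value is 35.

35


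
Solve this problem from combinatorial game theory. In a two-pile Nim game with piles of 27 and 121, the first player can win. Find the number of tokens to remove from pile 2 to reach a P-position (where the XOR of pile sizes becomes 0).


Piles: 27 and 121
Current XOR: 27 XOR 121 = 98 (non-zero, so this is an N-position).
To make the XOR zero, we need to find a move that balances the piles.
For pile 2 (size 121): target = 121 XOR 98 = 27
We reduce pile 2 from 121 to 27.
Tokens removed: 121 - 27 = 94
Verification: 27 XOR 27 = 0

94


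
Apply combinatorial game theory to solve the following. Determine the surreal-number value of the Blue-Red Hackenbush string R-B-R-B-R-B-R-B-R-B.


Edges (from ground): R-B-R-B-R-B-R-B-R-B
By Berlekamp's sign-expansion rule, a Blue-Red Hackenbush stalk has the value of the surreal number whose sign sequence is the edge sequence with B -> + and R -> -.
Sign sequence: -+-+-+-+-+
Trace the sign expansion in the surreal number tree, starting from 0:
Edge 1: R (sign -) -> bounds (-inf, 0), value = -1
Edge 2: B (sign +) -> bounds (-1, 0), value = -1/2
Edge 3: R (sign -) -> bounds (-1, -1/2), value = -3/4
Edge 4: B (sign +) -> bounds (-3/4, -1/2), value = -5/8
Edge 5: R (sign -) -> bounds (-3/4, -5/8), value = -11/16
Edge 6: B (sign +) -> bounds (-11/16, -5/8), value = -21/32
Edge 7: R (sign -) -> bounds (-11/16, -21/32), value = -43/64
Edge 8: B (sign +) -> bounds (-43/64, -21/32), value = -85/128
Edge 9: R (sign -) -> bounds (-43/64, -85/128), value = -171/256
Edge 10: B (sign +) -> bounds (-171/256, -85/128), value = -341/512
Game value = -341/512

-341/512


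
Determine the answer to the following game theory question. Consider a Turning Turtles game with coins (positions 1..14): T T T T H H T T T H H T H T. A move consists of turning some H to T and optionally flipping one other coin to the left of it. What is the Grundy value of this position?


Coins: T T T T H H T T T H H T H T
Key fact: a single head at position k behaves exactly like a Nim heap of size k (turning it to T and optionally flipping a coin at j < k corresponds to moving the heap from k to j, or to 0), and heads combine as a disjunctive sum (two heads at the same place would cancel, matching j XOR j = 0). So the Nim-value is the XOR of the 1-indexed positions of the heads.
Face-up positions (1-indexed): [5, 6, 10, 11, 13]
XOR 0 with 5: 0 XOR 5 = 5
XOR 5 with 6: 5 XOR 6 = 3
XOR 3 with 10: 3 XOR 10 = 9
XOR 9 with 11: 9 XOR 11 = 2
XOR 2 with 13: 2 XOR 13 = 15
Nim-value = 15

15


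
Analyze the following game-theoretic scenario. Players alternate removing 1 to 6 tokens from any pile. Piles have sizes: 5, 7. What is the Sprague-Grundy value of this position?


Subtraction set: {1, 2, 3, 4, 5, 6}
For this subtraction set, G(n) = n mod 7 (period = max + 1 = 7).
Pile 1 (size 5): G(5) = 5 mod 7 = 5
Pile 2 (size 7): G(7) = 7 mod 7 = 0
Total Grundy value = XOR of all: 5 XOR 0 = 5

5


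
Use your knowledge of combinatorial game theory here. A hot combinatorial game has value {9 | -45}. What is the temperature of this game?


The game is {9 | -45}, a switch {a | b} with numbers a > b.
Cooling {a | b} by t gives {a - t | b + t}, which stops being hot when a - t = b + t, i.e. at t = (a - b)/2. So the temperature of a switch is (a - b)/2.
Temperature = (Left option - Right option) / 2
= (9 - (-45)) / 2
= 54 / 2
= 27

27


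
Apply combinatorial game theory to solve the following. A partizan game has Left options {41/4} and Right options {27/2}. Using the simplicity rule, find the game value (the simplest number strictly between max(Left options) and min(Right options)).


Left options: {41/4}, max = 41/4
Right options: {27/2}, min = 27/2
All options are numbers and max(Left) < min(Right), so by the simplicity theorem the value is the simplest (earliest-born) number strictly between 41/4 and 27/2.
Integers 11 through 13 all lie strictly between 41/4 and 27/2.
Among integers, the simplest (lowest birthday = smallest |n|; 0 is born on day 0, +-n on day n) is 11.
No non-integer in the interval can be simpler: if x is a non-integer in the interval, then floor(x) or ceil(x) also lies in the interval (the interval contains an integer), and both are proper prefixes of x's sign expansion, i.e. born earlier. So the game value is 11.
Game value = 11

11


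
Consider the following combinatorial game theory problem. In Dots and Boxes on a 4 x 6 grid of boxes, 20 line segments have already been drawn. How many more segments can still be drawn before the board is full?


Grid: 4 x 6 boxes, i.e. 5 rows and 7 columns of dots.
Horizontal edges: (rows + 1) * cols = 5 * 6 = 30
Vertical edges: rows * (cols + 1) = 4 * 7 = 28
Total edges: 30 + 28 = 58
Edges drawn: 20
Remaining: 58 - 20 = 38

38


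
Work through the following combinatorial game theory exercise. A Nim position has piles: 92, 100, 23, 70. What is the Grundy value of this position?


We need the XOR (exclusive or) of all pile sizes.
After XOR-ing pile 1 (size 92): 0 XOR 92 = 92
After XOR-ing pile 2 (size 100): 92 XOR 100 = 56
After XOR-ing pile 3 (size 23): 56 XOR 23 = 47
After XOR-ing pile 4 (size 70): 47 XOR 70 = 105
The Nim-value of this position is 105.

105


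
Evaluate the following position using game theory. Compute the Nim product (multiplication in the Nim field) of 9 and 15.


Nim multiplication is bilinear over XOR: (u XOR v) * w = (u*w) XOR (v*w).
So we split each operand into its bit components and XOR the pairwise Nim products.
9 = 1 + 8 (as XOR of powers of 2).
15 = 1 + 2 + 4 + 8 (as XOR of powers of 2).
Using the standard Nim-product table on single bits:
  2*2 = 3,   2*4 = 8,   2*8 = 12,
  4*4 = 6,   4*8 = 11,  8*8 = 13,
and  1*x = x (identity), k*l = l*k (commutative).
Pairwise Nim products:
  1 * 1 = 1
  1 * 2 = 2
  1 * 4 = 4
  1 * 8 = 8
  8 * 1 = 8
  8 * 2 = 12
  8 * 4 = 11
  8 * 8 = 13
XOR them: 1 XOR 2 XOR 4 XOR 8 XOR 8 XOR 12 XOR 11 XOR 13 = 13.
Result: 9 * 15 = 13 (in Nim).

13


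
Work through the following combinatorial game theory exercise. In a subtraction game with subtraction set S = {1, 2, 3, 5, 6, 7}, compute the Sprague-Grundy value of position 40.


The subtraction set is S = {1, 2, 3, 5, 6, 7}.
G(k) = mex{ G(k - s) : s in S, s <= k }. We compute iteratively: G(0) = 0.
G(1) = mex({0}) = 1
G(2) = mex({0, 1}) = 2
G(3) = mex({0, 1, 2}) = 3
G(4) = mex({1, 2, 3}) = 0
G(5) = mex({0, 2, 3}) = 1
G(6) = mex({0, 1, 3}) = 2
G(7) = mex({0, 1, 2}) = 3
G(8) = mex({1, 2, 3}) = 0
G(9) = mex({0, 2, 3}) = 1
G(10) = mex({0, 1, 3}) = 2
Observe that G(4)..G(10) = 0, 1, 2, 3, 0, 1, 2 repeats G(0)..G(6) = 0, 1, 2, 3, 0, 1, 2.
For k >= max(S) = 7, G(k) is determined by the previous 7 values G(k-7)..G(k-1); a window of 7 consecutive values has recurred shifted by 4, so by induction G(k + 4) = G(k) for all k >= 0: the sequence is periodic from the start with period 4.
One period: G(0..3) = 0, 1, 2, 3.
40 mod 4 = 0, so G(40) = G(0) = 0.

0


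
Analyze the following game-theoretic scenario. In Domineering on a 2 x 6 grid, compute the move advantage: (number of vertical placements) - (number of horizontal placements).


Board is 2 x 6 (rows x cols).
Left (vertical) placements: (rows-1) * cols = 1 * 6 = 6
Right (horizontal) placements: rows * (cols-1) = 2 * 5 = 10
Advantage = Left - Right = 6 - 10 = -4

-4


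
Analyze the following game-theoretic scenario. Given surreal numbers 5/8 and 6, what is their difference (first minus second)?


x = 5/8, y = 6
Converting to common denominator: 8
x = 5/8, y = 48/8
x - y = 5/8 - 6 = -43/8

-43/8


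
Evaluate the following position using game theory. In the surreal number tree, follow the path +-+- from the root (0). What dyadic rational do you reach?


Sign expansion: +-+-
Rule: track bounds (lo, hi), initially (-inf, +inf). On '+', the current value becomes lo and we move to the simplest number in (value, hi): value + 1 if hi = +inf, otherwise the midpoint (value + hi)/2. On '-', the current value becomes hi and we move to value - 1 if lo = -inf, otherwise the midpoint (lo + value)/2.
Start at 0.
Step 1: sign = +, move right. Bounds: (0, +inf). Value = 1
Step 2: sign = -, move left. Bounds: (0, 1). Value = 1/2
Step 3: sign = +, move right. Bounds: (1/2, 1). Value = 3/4
Step 4: sign = -, move left. Bounds: (1/2, 3/4). Value = 5/8
The surreal number with sign expansion +-+- is 5/8.

5/8


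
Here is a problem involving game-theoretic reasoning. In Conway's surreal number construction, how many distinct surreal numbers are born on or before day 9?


Day 0: {|} = 0 is born. Count = 1.
Day n: the number of surreal numbers born by day n is 2^(n+1) - 1.
By day 0: 2^1 - 1 = 1
By day 1: 2^2 - 1 = 3
By day 2: 2^3 - 1 = 7
By day 3: 2^4 - 1 = 15
By day 4: 2^5 - 1 = 31
By day 5: 2^6 - 1 = 63
By day 6: 2^7 - 1 = 127
By day 7: 2^8 - 1 = 255
By day 8: 2^9 - 1 = 511
By day 9: 2^10 - 1 = 1023
By day 9: 1023 surreal numbers.

1023


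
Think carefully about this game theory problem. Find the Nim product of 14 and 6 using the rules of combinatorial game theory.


Nim multiplication is bilinear over XOR: (u XOR v) * w = (u*w) XOR (v*w).
So we split each operand into its bit components and XOR the pairwise Nim products.
14 = 2 + 4 + 8 (as XOR of powers of 2).
6 = 2 + 4 (as XOR of powers of 2).
Using the standard Nim-product table on single bits:
  2*2 = 3,   2*4 = 8,   2*8 = 12,
  4*4 = 6,   4*8 = 11,  8*8 = 13,
and  1*x = x (identity), k*l = l*k (commutative).
Pairwise Nim products:
  2 * 2 = 3
  2 * 4 = 8
  4 * 2 = 8
  4 * 4 = 6
  8 * 2 = 12
  8 * 4 = 11
XOR them: 3 XOR 8 XOR 8 XOR 6 XOR 12 XOR 11 = 2.
Result: 14 * 6 = 2 (in Nim).

2


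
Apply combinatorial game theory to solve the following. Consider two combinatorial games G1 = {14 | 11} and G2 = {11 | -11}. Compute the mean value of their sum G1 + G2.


G1 = {14 | 11}, G2 = {11 | -11}
Each is a switch {a | b} with numbers a > b; its mean value is (a + b)/2, and mean value is additive over game sums: m(G1 + G2) = m(G1) + m(G2).
Mean of G1 = (14 + (11))/2 = 25/2 = 25/2
Mean of G2 = (11 + (-11))/2 = 0/2 = 0
Mean of G1 + G2 = 25/2 + 0 = 25/2

25/2


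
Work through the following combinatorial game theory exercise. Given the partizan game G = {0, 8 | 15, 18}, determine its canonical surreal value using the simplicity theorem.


Left options: {0, 8}, max = 8
Right options: {15, 18}, min = 15
All options are numbers and max(Left) < min(Right), so by the simplicity theorem the value is the simplest (earliest-born) number strictly between 8 and 15.
Integers 9 through 14 all lie strictly between 8 and 15.
Among integers, the simplest (lowest birthday = smallest |n|; 0 is born on day 0, +-n on day n) is 9.
No non-integer in the interval can be simpler: if x is a non-integer in the interval, then floor(x) or ceil(x) also lies in the interval (the interval contains an integer), and both are proper prefixes of x's sign expansion, i.e. born earlier. So the game value is 9.
Game value = 9

9


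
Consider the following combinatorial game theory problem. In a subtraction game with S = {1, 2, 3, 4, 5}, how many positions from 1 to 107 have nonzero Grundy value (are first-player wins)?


Subtraction set S = {1, 2, 3, 4, 5}, so G(n) = n mod 6.
G(n) = 0 when n is a multiple of 6.
Multiples of 6 in [1, 107]: 17
N-positions (nonzero Grundy) = 107 - 17 = 90

90


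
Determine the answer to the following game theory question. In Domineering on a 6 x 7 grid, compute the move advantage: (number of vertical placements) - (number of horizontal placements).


Board is 6 x 7 (rows x cols).
Left (vertical) placements: (rows-1) * cols = 5 * 7 = 35
Right (horizontal) placements: rows * (cols-1) = 6 * 6 = 36
Advantage = Left - Right = 35 - 36 = -1

-1


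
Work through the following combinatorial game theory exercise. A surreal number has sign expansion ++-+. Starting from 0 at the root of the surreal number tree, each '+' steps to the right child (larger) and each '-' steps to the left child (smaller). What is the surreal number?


Sign expansion: ++-+
Rule: track bounds (lo, hi), initially (-inf, +inf). On '+', the current value becomes lo and we move to the simplest number in (value, hi): value + 1 if hi = +inf, otherwise the midpoint (value + hi)/2. On '-', the current value becomes hi and we move to value - 1 if lo = -inf, otherwise the midpoint (lo + value)/2.
Start at 0.
Step 1: sign = +, move right. Bounds: (0, +inf). Value = 1
Step 2: sign = +, move right. Bounds: (1, +inf). Value = 2
Step 3: sign = -, move left. Bounds: (1, 2). Value = 3/2
Step 4: sign = +, move right. Bounds: (3/2, 2). Value = 7/4
The surreal number with sign expansion ++-+ is 7/4.

7/4


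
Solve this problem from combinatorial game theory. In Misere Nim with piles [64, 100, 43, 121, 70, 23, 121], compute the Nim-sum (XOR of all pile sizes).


We need the XOR (exclusive or) of all pile sizes.
After XOR-ing pile 1 (size 64): 0 XOR 64 = 64
After XOR-ing pile 2 (size 100): 64 XOR 100 = 36
After XOR-ing pile 3 (size 43): 36 XOR 43 = 15
After XOR-ing pile 4 (size 121): 15 XOR 121 = 118
After XOR-ing pile 5 (size 70): 118 XOR 70 = 48
After XOR-ing pile 6 (size 23): 48 XOR 23 = 39
After XOR-ing pile 7 (size 121): 39 XOR 121 = 94
The Nim-value of this position is 94.

94


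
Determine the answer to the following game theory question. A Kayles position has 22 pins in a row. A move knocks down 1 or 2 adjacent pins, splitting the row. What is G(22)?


Kayles: a move removes 1 or 2 adjacent pins from a contiguous row.
Removing pins from a row of k leaves two independent rows (a, b) with a + b = k - 1 (one pin) or a + b = k - 2 (two pins); an end removal gives a = 0.
By Sprague-Grundy, G(k) = mex{ G(a) XOR G(b) } over all these splits. G(0) = 0.
G(1): splits (0,0):0^0=0 -> mex({0}) = 1
G(2): splits (0,1):0^1=1 (0,0):0^0=0 -> mex({0, 1}) = 2
G(3): splits (0,2):0^2=2 (1,1):1^1=0 (0,1):0^1=1 -> mex({0, 1, 2}) = 3
G(4): splits (0,3):0^3=3 (1,2):1^2=3 (0,2):0^2=2 (1,1):1^1=0 -> mex({0, 2, 3}) = 1
G(5): splits (0,4):0^1=1 (1,3):1^3=2 (2,2):2^2=0 (0,3):0^3=3 (1,2):1^2=3 -> mex({0, 1, 2, 3}) = 4
G(6) = mex({0, 1, 2, 4}) = 3
G(7) = mex({0, 1, 3, 4, 5}) = 2
G(8) = mex({0, 2, 3, 5, 6}) = 1
G(9) = mex({0, 1, 2, 3, 6, 7}) = 4
G(10) = mex({0, 1, 3, 4, 5, 7}) = 2
G(11) = mex({0, 1, 2, 3, 4, 5}) = 6
G(12) = mex({0, 1, 2, 3, 5, 6, 7}) = 4
G(13) = mex({0, 2, 3, 4, 6, 7}) = 1
G(14) = mex({0, 1, 4, 5, 6, 7}) = 2
G(15) = mex({0, 1, 2, 3, 4, 5, 6}) = 7
G(16) = mex({0, 2, 3, 5, 6, 7}) = 1
G(17) = mex({0, 1, 2, 3, 5, 6, 7}) = 4
G(18) = mex({0, 1, 2, 4, 5, 6}) = 3
G(19) = mex({0, 1, 3, 4, 5, 7}) = 2
G(20) = mex({0, 2, 3, 4, 5, 6, 7}) = 1
G(21) = mex({0, 1, 2, 3, 5, 6, 7}) = 4
G(22) = mex({0, 1, 2, 3, 4, 5, 7}) = 6
Therefore G(22) = 6.

6


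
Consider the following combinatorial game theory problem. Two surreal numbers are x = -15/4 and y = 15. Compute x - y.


x = -15/4, y = 15
Converting to common denominator: 4
x = -15/4, y = 60/4
x - y = -15/4 - 15 = -75/4

-75/4


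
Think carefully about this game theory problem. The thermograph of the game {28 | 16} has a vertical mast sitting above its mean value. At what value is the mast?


Game = {28 | 16}, a switch {a | b} with numbers a > b.
Its thermograph has left wall a - t and right wall b + t, which meet at t = (a - b)/2, where both equal (a + b)/2. So the mast (mean value) is at (a + b)/2.
Mean = (28 + (16))/2 = 44/2 = 22

22


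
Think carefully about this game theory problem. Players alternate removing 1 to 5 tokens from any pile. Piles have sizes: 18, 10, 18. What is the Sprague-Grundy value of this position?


Subtraction set: {1, 2, 3, 4, 5}
For this subtraction set, G(n) = n mod 6 (period = max + 1 = 6).
Pile 1 (size 18): G(18) = 18 mod 6 = 0
Pile 2 (size 10): G(10) = 10 mod 6 = 4
Pile 3 (size 18): G(18) = 18 mod 6 = 0
Total Grundy value = XOR of all: 0 XOR 4 XOR 0 = 4

4


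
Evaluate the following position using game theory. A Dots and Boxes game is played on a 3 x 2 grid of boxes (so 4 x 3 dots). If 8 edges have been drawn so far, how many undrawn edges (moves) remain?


Grid: 3 x 2 boxes, i.e. 4 rows and 3 columns of dots.
Horizontal edges: (rows + 1) * cols = 4 * 2 = 8
Vertical edges: rows * (cols + 1) = 3 * 3 = 9
Total edges: 8 + 9 = 17
Edges drawn: 8
Remaining: 17 - 8 = 9

9


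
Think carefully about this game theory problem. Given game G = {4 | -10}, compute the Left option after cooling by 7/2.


Original game: {4 | -10} (a switch {a | b} with a > b).
Cooling by t (for t below the temperature (a - b)/2 = 7) taxes each move by t: {a | b} cooled by t is {a - t | b + t}.
Cooling amount: t = 7/2
Cooled Left option: 4 - 7/2 = 1/2
Cooled Right option: -10 + 7/2 = -13/2
Cooled game: {1/2 | -13/2}
Left option = 1/2

1/2


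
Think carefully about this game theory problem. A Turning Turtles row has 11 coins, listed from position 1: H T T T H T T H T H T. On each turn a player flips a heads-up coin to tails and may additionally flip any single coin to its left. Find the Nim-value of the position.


Coins: H T T T H T T H T H T
Key fact: a single head at position k behaves exactly like a Nim heap of size k (turning it to T and optionally flipping a coin at j < k corresponds to moving the heap from k to j, or to 0), and heads combine as a disjunctive sum (two heads at the same place would cancel, matching j XOR j = 0). So the Nim-value is the XOR of the 1-indexed positions of the heads.
Face-up positions (1-indexed): [1, 5, 8, 10]
XOR 0 with 1: 0 XOR 1 = 1
XOR 1 with 5: 1 XOR 5 = 4
XOR 4 with 8: 4 XOR 8 = 12
XOR 12 with 10: 12 XOR 10 = 6
Nim-value = 6

6


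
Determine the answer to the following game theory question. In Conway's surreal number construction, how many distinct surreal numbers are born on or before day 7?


Day 0: {|} = 0 is born. Count = 1.
Day n: the number of surreal numbers born by day n is 2^(n+1) - 1.
By day 0: 2^1 - 1 = 1
By day 1: 2^2 - 1 = 3
By day 2: 2^3 - 1 = 7
By day 3: 2^4 - 1 = 15
By day 4: 2^5 - 1 = 31
By day 5: 2^6 - 1 = 63
By day 6: 2^7 - 1 = 127
By day 7: 2^8 - 1 = 255
By day 7: 255 surreal numbers.

255


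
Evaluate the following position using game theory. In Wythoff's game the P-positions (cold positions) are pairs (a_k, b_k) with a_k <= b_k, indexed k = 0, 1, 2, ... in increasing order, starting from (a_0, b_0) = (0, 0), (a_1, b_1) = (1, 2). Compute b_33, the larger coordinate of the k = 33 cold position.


By Wythoff's theorem, a_k = floor(k * phi) and b_k = floor(k * phi^2) = a_k + k, where phi = (1 + sqrt(5))/2 is the golden ratio.
phi = (1 + sqrt(5))/2 = 1.618034
phi^2 = phi + 1 = 2.618034
k = 33
k * phi^2 = 33 * 2.618034 = 86.395122
b_33 = floor(k * phi^2) = 86 (check: a_33 + k = 53 + 33 = 86)

86


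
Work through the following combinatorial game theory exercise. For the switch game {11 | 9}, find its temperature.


The game is {11 | 9}, a switch {a | b} with numbers a > b.
Cooling {a | b} by t gives {a - t | b + t}, which stops being hot when a - t = b + t, i.e. at t = (a - b)/2. So the temperature of a switch is (a - b)/2.
Temperature = (Left option - Right option) / 2
= (11 - (9)) / 2
= 2 / 2
= 1

1


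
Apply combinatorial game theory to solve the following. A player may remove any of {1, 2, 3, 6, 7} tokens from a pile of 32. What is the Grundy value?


The subtraction set is S = {1, 2, 3, 6, 7}.
G(k) = mex{ G(k - s) : s in S, s <= k }. We compute iteratively: G(0) = 0.
G(1) = mex({0}) = 1
G(2) = mex({0, 1}) = 2
G(3) = mex({0, 1, 2}) = 3
G(4) = mex({1, 2, 3}) = 0
G(5) = mex({0, 2, 3}) = 1
G(6) = mex({0, 1, 3}) = 2
G(7) = mex({0, 1, 2}) = 3
G(8) = mex({1, 2, 3}) = 0
G(9) = mex({0, 2, 3}) = 1
G(10) = mex({0, 1, 3}) = 2
Observe that G(4)..G(10) = 0, 1, 2, 3, 0, 1, 2 repeats G(0)..G(6) = 0, 1, 2, 3, 0, 1, 2.
For k >= max(S) = 7, G(k) is determined by the previous 7 values G(k-7)..G(k-1); a window of 7 consecutive values has recurred shifted by 4, so by induction G(k + 4) = G(k) for all k >= 0: the sequence is periodic from the start with period 4.
One period: G(0..3) = 0, 1, 2, 3.
32 mod 4 = 0, so G(32) = G(0) = 0.

0


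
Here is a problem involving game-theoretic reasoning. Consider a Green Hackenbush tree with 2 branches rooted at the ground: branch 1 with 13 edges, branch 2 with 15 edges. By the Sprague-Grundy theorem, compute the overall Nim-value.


The tree has 2 branches from the ground vertex.
In Green Hackenbush, the Nim-value of a simple path of length k is k.
Branch 1: length 13, Nim-value = 13
Branch 2: length 15, Nim-value = 15
Total Nim-value = XOR of all branch values:
0 XOR 13 = 13
13 XOR 15 = 2
Nim-value of the tree = 2

2


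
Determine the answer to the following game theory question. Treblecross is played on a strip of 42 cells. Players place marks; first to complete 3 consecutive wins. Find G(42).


Treblecross: place X on empty cells; 3-in-a-row wins.
Playing within two cells of an existing X lets the opponent win at once, so sensible play treats the cells i-2..i+2 around each X as dead. The player left with no safe cell loses, so this is a normal-play take-away game on strips of safe cells.
Placing X at cell i (0-indexed) of a strip of k safe cells leaves independent strips of sizes max(0, i-2) and max(0, k-i-3). Hence G(k) = mex{ G(max(0,i-2)) XOR G(max(0,k-i-3)) : 0 <= i < k }, with G(0) = 0.
G(1): splits (0,0):0^0=0 -> mex({0}) = 1
G(2): splits (0,0):0^0=0 -> mex({0}) = 1
G(3): splits (0,0):0^0=0 -> mex({0}) = 1
G(4): splits (0,1):0^1=1 (0,0):0^0=0 -> mex({0, 1}) = 2
G(5): splits (0,2):0^1=1 (0,1):0^1=1 (0,0):0^0=0 -> mex({0, 1}) = 2
G(6) = mex({1}) = 0
G(7) = mex({0, 1, 2}) = 3
G(8) = mex({0, 1, 2}) = 3
G(9) = mex({0, 2}) = 1
G(10) = mex({0, 2, 3}) = 1
G(11) = mex({0, 3}) = 1
G(12) = mex({1, 3}) = 0
G(13) = mex({0, 1, 2, 3}) = 4
G(14) = mex({0, 1, 2}) = 3
G(15) = mex({0, 1, 2}) = 3
G(16) = mex({0, 1, 2, 4}) = 3
G(17) = mex({0, 1, 3, 4}) = 2
G(18) = mex({0, 1, 3, 4}) = 2
G(19) = mex({0, 1, 3, 5}) = 2
G(20) = mex({0, 1, 2, 3, 5}) = 4
G(21) = mex({0, 1, 2, 3, 5}) = 4
G(22) = mex({1, 2, 6}) = 0
G(23) = mex({0, 1, 2, 3, 4, 6}) = 5
G(24) = mex({0, 1, 2, 3, 4}) = 5
G(25) = mex({0, 1, 3, 4, 7}) = 2
G(26) = mex({0, 1, 3, 4, 5, 7}) = 2
G(27) = mex({0, 1, 3, 5}) = 2
G(28) = mex({0, 1, 2, 5}) = 3
G(29) = mex({0, 1, 2, 4, 5, 6}) = 3
G(30) = mex({1, 2, 4, 6}) = 0
G(31) = mex({0, 1, 2, 3, 4, 6}) = 5
G(32) = mex({1, 2, 3, 4, 7}) = 0
G(33) = mex({0, 3, 7}) = 1
G(34) = mex({0, 2, 3, 5, 7}) = 1
G(35) = mex({0, 2, 3, 5, 6}) = 1
G(36) = mex({0, 1, 2, 5, 6}) = 3
G(37) = mex({0, 1, 2, 4, 5, 6}) = 3
G(38) = mex({0, 1, 2, 4}) = 3
G(39) = mex({0, 1, 2, 3, 4, 7}) = 5
G(40) = mex({0, 1, 2, 3, 4, 5, 7}) = 6
G(41) = mex({0, 1, 2, 3, 5, 7}) = 4
G(42) = mex({0, 1, 2, 3, 5, 6, 7}) = 4
Therefore G(42) = 4.

4


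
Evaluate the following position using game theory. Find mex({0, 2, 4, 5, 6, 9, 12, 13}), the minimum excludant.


Set = {0, 2, 4, 5, 6, 9, 12, 13}
0 is in the set.
1 is NOT in the set. This is the mex.
mex = 1

1


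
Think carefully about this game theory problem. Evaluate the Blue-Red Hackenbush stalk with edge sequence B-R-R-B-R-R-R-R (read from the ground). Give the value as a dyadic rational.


Edges (from ground): B-R-R-B-R-R-R-R
By Berlekamp's sign-expansion rule, a Blue-Red Hackenbush stalk has the value of the surreal number whose sign sequence is the edge sequence with B -> + and R -> -.
Sign sequence: +--+----
Trace the sign expansion in the surreal number tree, starting from 0:
Edge 1: B (sign +) -> bounds (0, +inf), value = 1
Edge 2: R (sign -) -> bounds (0, 1), value = 1/2
Edge 3: R (sign -) -> bounds (0, 1/2), value = 1/4
Edge 4: B (sign +) -> bounds (1/4, 1/2), value = 3/8
Edge 5: R (sign -) -> bounds (1/4, 3/8), value = 5/16
Edge 6: R (sign -) -> bounds (1/4, 5/16), value = 9/32
Edge 7: R (sign -) -> bounds (1/4, 9/32), value = 17/64
Edge 8: R (sign -) -> bounds (1/4, 17/64), value = 33/128
Game value = 33/128

33/128


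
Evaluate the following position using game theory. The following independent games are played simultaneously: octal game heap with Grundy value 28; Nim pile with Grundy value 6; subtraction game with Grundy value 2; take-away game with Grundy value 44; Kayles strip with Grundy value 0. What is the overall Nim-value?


By the Sprague-Grundy theorem, the Grundy value of a sum of games is the XOR of individual Grundy values.
octal game heap: Grundy value = 28. Running XOR: 0 XOR 28 = 28
Nim pile: Grundy value = 6. Running XOR: 28 XOR 6 = 26
subtraction game: Grundy value = 2. Running XOR: 26 XOR 2 = 24
take-away game: Grundy value = 44. Running XOR: 24 XOR 44 = 52
Kayles strip: Grundy value = 0. Running XOR: 52 XOR 0 = 52
The combined Grundy value is 52.

52


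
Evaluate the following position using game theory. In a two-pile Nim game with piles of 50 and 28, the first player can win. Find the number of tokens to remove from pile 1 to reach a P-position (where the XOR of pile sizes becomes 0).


Piles: 50 and 28
Current XOR: 50 XOR 28 = 46 (non-zero, so this is an N-position).
To make the XOR zero, we need to find a move that balances the piles.
For pile 1 (size 50): target = 50 XOR 46 = 28
We reduce pile 1 from 50 to 28.
Tokens removed: 50 - 28 = 22
Verification: 28 XOR 28 = 0

22


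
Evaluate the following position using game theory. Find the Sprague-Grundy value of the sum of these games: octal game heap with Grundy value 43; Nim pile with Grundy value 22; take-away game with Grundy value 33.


By the Sprague-Grundy theorem, the Grundy value of a sum of games is the XOR of individual Grundy values.
octal game heap: Grundy value = 43. Running XOR: 0 XOR 43 = 43
Nim pile: Grundy value = 22. Running XOR: 43 XOR 22 = 61
take-away game: Grundy value = 33. Running XOR: 61 XOR 33 = 28
The combined Grundy value is 28.

28


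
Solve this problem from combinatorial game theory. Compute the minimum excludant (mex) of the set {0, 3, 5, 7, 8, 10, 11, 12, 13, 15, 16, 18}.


Set = {0, 3, 5, 7, 8, 10, 11, 12, 13, 15, 16, 18}
0 is in the set.
1 is NOT in the set. This is the mex.
mex = 1

1


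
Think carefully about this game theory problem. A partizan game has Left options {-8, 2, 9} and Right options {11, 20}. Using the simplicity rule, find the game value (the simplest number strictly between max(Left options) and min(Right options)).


Left options: {-8, 2, 9}, max = 9
Right options: {11, 20}, min = 11
All options are numbers and max(Left) < min(Right), so by the simplicity theorem the value is the simplest (earliest-born) number strictly between 9 and 11.
The only integer strictly between 9 and 11 is 10.
No non-integer in the interval can be simpler: if x is a non-integer in the interval, then floor(x) or ceil(x) also lies in the interval (the interval contains an integer), and both are proper prefixes of x's sign expansion, i.e. born earlier. So the game value is 10.
Game value = 10

10


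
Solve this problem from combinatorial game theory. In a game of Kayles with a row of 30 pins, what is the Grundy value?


Kayles: a move removes 1 or 2 adjacent pins from a contiguous row.
Removing pins from a row of k leaves two independent rows (a, b) with a + b = k - 1 (one pin) or a + b = k - 2 (two pins); an end removal gives a = 0.
By Sprague-Grundy, G(k) = mex{ G(a) XOR G(b) } over all these splits. G(0) = 0.
G(1): splits (0,0):0^0=0 -> mex({0}) = 1
G(2): splits (0,1):0^1=1 (0,0):0^0=0 -> mex({0, 1}) = 2
G(3): splits (0,2):0^2=2 (1,1):1^1=0 (0,1):0^1=1 -> mex({0, 1, 2}) = 3
G(4): splits (0,3):0^3=3 (1,2):1^2=3 (0,2):0^2=2 (1,1):1^1=0 -> mex({0, 2, 3}) = 1
G(5): splits (0,4):0^1=1 (1,3):1^3=2 (2,2):2^2=0 (0,3):0^3=3 (1,2):1^2=3 -> mex({0, 1, 2, 3}) = 4
G(6) = mex({0, 1, 2, 4}) = 3
G(7) = mex({0, 1, 3, 4, 5}) = 2
G(8) = mex({0, 2, 3, 5, 6}) = 1
G(9) = mex({0, 1, 2, 3, 6, 7}) = 4
G(10) = mex({0, 1, 3, 4, 5, 7}) = 2
G(11) = mex({0, 1, 2, 3, 4, 5}) = 6
G(12) = mex({0, 1, 2, 3, 5, 6, 7}) = 4
G(13) = mex({0, 2, 3, 4, 6, 7}) = 1
G(14) = mex({0, 1, 4, 5, 6, 7}) = 2
G(15) = mex({0, 1, 2, 3, 4, 5, 6}) = 7
G(16) = mex({0, 2, 3, 5, 6, 7}) = 1
G(17) = mex({0, 1, 2, 3, 5, 6, 7}) = 4
G(18) = mex({0, 1, 2, 4, 5, 6}) = 3
G(19) = mex({0, 1, 3, 4, 5, 7}) = 2
G(20) = mex({0, 2, 3, 4, 5, 6, 7}) = 1
G(21) = mex({0, 1, 2, 3, 5, 6, 7}) = 4
G(22) = mex({0, 1, 2, 3, 4, 5, 7}) = 6
G(23) = mex({0, 1, 2, 3, 4, 5, 6}) = 7
G(24) = mex({0, 1, 2, 3, 5, 6, 7}) = 4
G(25) = mex({0, 2, 3, 4, 6, 7}) = 1
G(26) = mex({0, 1, 3, 4, 5, 6, 7}) = 2
G(27) = mex({0, 1, 2, 3, 4, 5, 6, 7}) = 8
G(28) = mex({0, 1, 2, 3, 4, 6, 7, 8}) = 5
G(29) = mex({0, 1, 2, 3, 5, 6, 7, 8, 9}) = 4
G(30) = mex({0, 1, 2, 3, 4, 5, 6, 9, 10}) = 7
Therefore G(30) = 7.

7
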